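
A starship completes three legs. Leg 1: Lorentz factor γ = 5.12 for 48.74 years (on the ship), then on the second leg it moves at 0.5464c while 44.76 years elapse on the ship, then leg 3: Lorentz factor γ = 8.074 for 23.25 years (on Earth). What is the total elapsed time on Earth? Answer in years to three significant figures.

Leg 1: γ = 5.12; Δt_1 = 5.120 × 48.74 = 249.5 years.
Leg 2: γ = 1/√(1 − 0.5464²) = 1/√0.7014 = 1.194; Δt_2 = 1.194 × 44.76 = 53.44 years.
Leg 3: 23.25 years is already measured on Earth.
Total: 249.5 + 53.44 + 23.25 years.

Δt = 326 years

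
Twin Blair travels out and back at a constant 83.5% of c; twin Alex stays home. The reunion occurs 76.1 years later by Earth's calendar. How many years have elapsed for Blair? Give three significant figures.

β = 0.835; γ = 1/√(1 − 0.835²) = 1/√0.3028 = 1.817
Blair's clock measures proper time along the trip: τ = Δt/γ = 76.1/1.817 years.

τ = 41.9 years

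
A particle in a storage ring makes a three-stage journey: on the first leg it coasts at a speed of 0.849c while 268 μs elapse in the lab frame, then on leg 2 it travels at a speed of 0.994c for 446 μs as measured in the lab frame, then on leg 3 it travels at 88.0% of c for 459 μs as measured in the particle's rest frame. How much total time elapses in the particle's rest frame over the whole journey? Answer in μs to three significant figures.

τ = 649 μs

Leg 1: γ = 1/√(1 − 0.849²) = 1/√0.2792 = 1.893; τ_1 = 268/1.893 = 141.6 μs.
Leg 2: γ = 1/√(1 − 0.994²) = 1/√0.01196 = 9.142; τ_2 = 446/9.142 = 48.78 μs.
Leg 3: 459 μs is already measured in the particle's rest frame.
Total: 141.6 + 48.78 + 459.0 μs.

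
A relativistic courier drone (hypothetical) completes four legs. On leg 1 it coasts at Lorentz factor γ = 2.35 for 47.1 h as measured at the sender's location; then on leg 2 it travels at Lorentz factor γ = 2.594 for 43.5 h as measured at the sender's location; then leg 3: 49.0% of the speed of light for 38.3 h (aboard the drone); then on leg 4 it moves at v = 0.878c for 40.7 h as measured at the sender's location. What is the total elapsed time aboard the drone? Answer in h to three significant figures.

Leg 1: γ = 2.35; τ_1 = 47.1/2.350 = 20.04 h.
Leg 2: γ = 2.594; τ_2 = 43.5/2.594 = 16.77 h.
Leg 3: 38.3 h is already measured aboard the drone.
Leg 4: γ = 1/√(1 − 0.878²) = 1/√0.2291 = 2.089; τ_4 = 40.7/2.089 = 19.48 h.
Total: 20.04 + 16.77 + 38.30 + 19.48 h.

τ = 94.6 h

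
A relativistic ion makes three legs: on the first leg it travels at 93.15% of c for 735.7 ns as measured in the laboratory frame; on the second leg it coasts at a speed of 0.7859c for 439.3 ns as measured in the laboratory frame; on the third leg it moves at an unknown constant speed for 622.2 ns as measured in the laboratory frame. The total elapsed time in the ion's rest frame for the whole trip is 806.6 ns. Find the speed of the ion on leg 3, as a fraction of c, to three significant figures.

β = 0.903

Leg 1: β = 0.9315; γ = 1/√(1 − 0.9315²) = 1/√0.1323 = 2.749; τ_1 = 735.7/2.749 = 267.6 ns.
Leg 2: γ = 1/√(1 − 0.7859²) = 1/√0.3824 = 1.617; τ_2 = 439.3/1.617 = 271.6 ns.
Leg 3: speed unknown; τ_3 = 622.2/γ_3.
Total proper time: 267.6 + 271.6 + τ_3 = 806.6, so τ_3 = 806.6 − 539.2 = 267.4 ns.
γ_3 = 622.2/267.4 = 2.327; β = √(1 − 1/γ²) = √0.8154.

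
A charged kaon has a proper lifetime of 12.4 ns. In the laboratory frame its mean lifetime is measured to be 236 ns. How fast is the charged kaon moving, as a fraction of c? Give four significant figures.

v = 0.9986c

γ = Δt/τ₀ = 236/12.4 = 19.03
β = √(1 − 1/γ²) = √(1 − 0.002761) = √0.9972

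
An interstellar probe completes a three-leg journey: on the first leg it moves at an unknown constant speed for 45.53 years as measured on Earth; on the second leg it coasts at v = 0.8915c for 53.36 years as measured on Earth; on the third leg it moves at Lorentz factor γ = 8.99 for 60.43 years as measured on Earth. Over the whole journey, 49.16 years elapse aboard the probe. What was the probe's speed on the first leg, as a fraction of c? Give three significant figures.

Leg 1: speed unknown; τ_1 = 45.53/γ_1.
Leg 2: γ = 1/√(1 − 0.8915²) = 1/√0.2052 = 2.207; τ_2 = 53.36/2.207 = 24.17 years.
Leg 3: γ = 8.99; τ_3 = 60.43/8.990 = 6.722 years.
Total proper time: τ_1 + 24.17 + 6.722 = 49.16, so τ_1 = 49.16 − 30.90 = 18.26 years.
γ_1 = 45.53/18.26 = 2.493; β = √(1 − 1/γ²) = √0.8391.

β = 0.916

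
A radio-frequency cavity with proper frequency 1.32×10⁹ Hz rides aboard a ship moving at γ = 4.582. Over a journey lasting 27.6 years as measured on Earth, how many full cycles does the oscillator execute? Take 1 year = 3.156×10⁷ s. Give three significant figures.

γ = 4.582
The oscillator's own cycle count is N = f × τ where τ is the proper time on the ship. τ = Δt/γ = 27.6/4.582 = 6.024 years = 1.901×10⁸ s.
N = 1.32×10⁹ × 1.901×10⁸ = 2.509×10¹⁷.

N = 2.51×10¹⁷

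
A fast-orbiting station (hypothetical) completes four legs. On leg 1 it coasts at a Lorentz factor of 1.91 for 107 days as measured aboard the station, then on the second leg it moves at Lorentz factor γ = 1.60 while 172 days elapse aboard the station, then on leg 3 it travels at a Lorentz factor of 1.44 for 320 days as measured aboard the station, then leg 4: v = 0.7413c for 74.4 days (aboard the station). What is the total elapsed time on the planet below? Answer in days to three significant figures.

Leg 1: γ = 1.91; Δt_1 = 1.910 × 107 = 204.4 days.
Leg 2: γ = 1.60; Δt_2 = 1.600 × 172 = 275.2 days.
Leg 3: γ = 1.44; Δt_3 = 1.440 × 320 = 460.8 days.
Leg 4: γ = 1/√(1 − 0.7413²) = 1/√0.4505 = 1.490; Δt_4 = 1.490 × 74.4 = 110.9 days.
Total: 204.4 + 275.2 + 460.8 + 110.9 days.

Δt = 1050 days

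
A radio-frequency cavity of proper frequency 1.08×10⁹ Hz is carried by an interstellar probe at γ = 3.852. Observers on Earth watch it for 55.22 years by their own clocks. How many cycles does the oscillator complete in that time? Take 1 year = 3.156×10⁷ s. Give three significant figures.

γ = 3.852
During 55.22 years of lab time, the oscillator's proper time advances by τ = Δt/γ = 55.22/3.852 = 14.34 years = 4.524×10⁸ s.
N = f × τ = 1.08×10⁹ × 4.524×10⁸ = 4.886×10¹⁷.

N = 4.89×10¹⁷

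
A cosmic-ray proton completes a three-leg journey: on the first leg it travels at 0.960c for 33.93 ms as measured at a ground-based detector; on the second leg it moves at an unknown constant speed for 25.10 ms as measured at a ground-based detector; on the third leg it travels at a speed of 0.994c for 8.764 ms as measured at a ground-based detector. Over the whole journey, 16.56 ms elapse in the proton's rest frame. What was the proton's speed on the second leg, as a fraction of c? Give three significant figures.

β = 0.970

Leg 1: γ = 1/√(1 − 0.960²) = 25/7 ≈ 3.571; τ_1 = 33.93/3.571 = 9.500 ms.
Leg 2: speed unknown; τ_2 = 25.10/γ_2.
Leg 3: γ = 1/√(1 − 0.994²) = 1/√0.01196 = 9.142; τ_3 = 8.764/9.142 = 0.9586 ms.
Total proper time: 9.500 + τ_2 + 0.9586 = 16.56, so τ_2 = 16.56 − 10.46 = 6.101 ms.
γ_2 = 25.10/6.101 = 4.114; β = √(1 − 1/γ²) = √0.9409.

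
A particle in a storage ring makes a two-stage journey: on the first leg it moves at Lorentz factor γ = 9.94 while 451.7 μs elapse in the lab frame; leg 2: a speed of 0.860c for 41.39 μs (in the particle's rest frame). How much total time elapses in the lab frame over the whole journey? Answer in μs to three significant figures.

Leg 1: 451.7 μs is already measured in the lab frame.
Leg 2: γ = 1/√(1 − 0.860²) = 1/√0.2604 = 1.960; Δt_2 = 1.960 × 41.39 = 81.11 μs.
Total: 451.7 + 81.11 μs.

Δt = 533 μs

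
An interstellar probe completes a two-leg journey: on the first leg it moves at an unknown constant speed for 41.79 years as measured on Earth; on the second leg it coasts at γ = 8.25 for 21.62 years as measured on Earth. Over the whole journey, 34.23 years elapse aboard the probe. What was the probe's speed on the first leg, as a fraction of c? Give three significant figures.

Leg 1: speed unknown; τ_1 = 41.79/γ_1.
Leg 2: γ = 8.25; τ_2 = 21.62/8.250 = 2.621 years.
Total proper time: τ_1 + 2.621 = 34.23, so τ_1 = 34.23 − 2.621 = 31.61 years.
γ_1 = 41.79/31.61 = 1.322; β = √(1 − 1/γ²) = √0.4279.

β = 0.654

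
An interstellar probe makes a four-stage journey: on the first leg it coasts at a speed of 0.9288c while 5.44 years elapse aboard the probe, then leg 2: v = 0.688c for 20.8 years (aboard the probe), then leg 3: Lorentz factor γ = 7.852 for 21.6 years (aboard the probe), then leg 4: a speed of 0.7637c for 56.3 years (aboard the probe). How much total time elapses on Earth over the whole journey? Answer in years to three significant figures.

Δt = 300 years

Leg 1: γ = 1/√(1 − 0.9288²) = 1/√0.1373 = 2.698; Δt_1 = 2.698 × 5.44 = 14.68 years.
Leg 2: γ = 1/√(1 − 0.688²) = 1/√0.5267 = 1.378; Δt_2 = 1.378 × 20.8 = 28.66 years.
Leg 3: γ = 7.852; Δt_3 = 7.852 × 21.6 = 169.6 years.
Leg 4: γ = 1/√(1 − 0.7637²) = 1/√0.4168 = 1.549; Δt_4 = 1.549 × 56.3 = 87.21 years.
Total: 14.68 + 28.66 + 169.6 + 87.21 years.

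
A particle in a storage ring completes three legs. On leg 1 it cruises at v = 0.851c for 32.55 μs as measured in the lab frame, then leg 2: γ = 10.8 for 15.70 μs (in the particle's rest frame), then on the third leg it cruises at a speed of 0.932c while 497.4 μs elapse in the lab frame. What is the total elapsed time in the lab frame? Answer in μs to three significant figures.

Δt = 700 μs

Leg 1: 32.55 μs is already measured in the lab frame.
Leg 2: γ = 10.8; Δt_2 = 10.80 × 15.70 = 169.6 μs.
Leg 3: 497.4 μs is already measured in the lab frame.
Total: 32.55 + 169.6 + 497.4 μs.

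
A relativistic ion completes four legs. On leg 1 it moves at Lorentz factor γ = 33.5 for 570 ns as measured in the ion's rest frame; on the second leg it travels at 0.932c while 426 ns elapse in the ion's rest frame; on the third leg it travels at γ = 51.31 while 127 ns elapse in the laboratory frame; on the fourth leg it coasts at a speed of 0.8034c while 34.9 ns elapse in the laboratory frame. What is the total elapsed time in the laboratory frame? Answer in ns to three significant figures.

Leg 1: γ = 33.5; Δt_1 = 33.50 × 570 = 1.909×10⁴ ns.
Leg 2: γ = 1/√(1 − 0.932²) = 1/√0.1314 = 2.759; Δt_2 = 2.759 × 426 = 1175 ns.
Leg 3: 127 ns is already measured in the laboratory frame.
Leg 4: 34.9 ns is already measured in the laboratory frame.
Total: 1.909×10⁴ + 1175 + 127.0 + 34.90 ns.

Δt = 2.04×10⁴ ns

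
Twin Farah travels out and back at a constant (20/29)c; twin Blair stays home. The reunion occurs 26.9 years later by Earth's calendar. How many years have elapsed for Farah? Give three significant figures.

τ = 19.5 years

γ = 1/√(1 − (20/29)²) = 29/21 ≈ 1.381
Farah's clock measures proper time along the trip: τ = Δt/γ = 26.9/1.381 years.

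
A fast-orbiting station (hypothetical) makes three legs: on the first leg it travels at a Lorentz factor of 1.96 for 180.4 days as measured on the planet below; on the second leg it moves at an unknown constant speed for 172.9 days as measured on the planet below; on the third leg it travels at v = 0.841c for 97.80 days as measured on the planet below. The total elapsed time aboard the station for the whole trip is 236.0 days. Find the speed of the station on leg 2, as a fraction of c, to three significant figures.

β = 0.850

Leg 1: γ = 1.96; τ_1 = 180.4/1.960 = 92.04 days.
Leg 2: speed unknown; τ_2 = 172.9/γ_2.
Leg 3: γ = 1/√(1 − 0.841²) = 1/√0.2927 = 1.848; τ_3 = 97.80/1.848 = 52.91 days.
Total proper time: 92.04 + τ_2 + 52.91 = 236.0, so τ_2 = 236.0 − 145.0 = 91.05 days.
γ_2 = 172.9/91.05 = 1.899; β = √(1 − 1/γ²) = √0.7227.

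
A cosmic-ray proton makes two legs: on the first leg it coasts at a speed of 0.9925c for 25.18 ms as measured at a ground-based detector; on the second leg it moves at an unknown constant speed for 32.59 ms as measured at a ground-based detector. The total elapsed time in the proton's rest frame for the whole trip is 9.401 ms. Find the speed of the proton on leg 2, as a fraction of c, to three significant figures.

Leg 1: γ = 1/√(1 − 0.9925²) = 1/√0.01494 = 8.180; τ_1 = 25.18/8.180 = 3.078 ms.
Leg 2: speed unknown; τ_2 = 32.59/γ_2.
Total proper time: 3.078 + τ_2 = 9.401, so τ_2 = 9.401 − 3.078 = 6.323 ms.
γ_2 = 32.59/6.323 = 5.154; β = √(1 − 1/γ²) = √0.9624.

β = 0.981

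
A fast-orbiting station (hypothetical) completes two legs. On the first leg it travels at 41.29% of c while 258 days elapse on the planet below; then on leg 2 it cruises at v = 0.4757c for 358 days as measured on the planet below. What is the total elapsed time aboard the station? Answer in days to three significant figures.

Leg 1: β = 0.4129; γ = 1/√(1 − 0.4129²) = 1/√0.8295 = 1.098; τ_1 = 258/1.098 = 235.0 days.
Leg 2: γ = 1/√(1 − 0.4757²) = 1/√0.7737 = 1.137; τ_2 = 358/1.137 = 314.9 days.
Total: 235.0 + 314.9 days.

τ = 550 days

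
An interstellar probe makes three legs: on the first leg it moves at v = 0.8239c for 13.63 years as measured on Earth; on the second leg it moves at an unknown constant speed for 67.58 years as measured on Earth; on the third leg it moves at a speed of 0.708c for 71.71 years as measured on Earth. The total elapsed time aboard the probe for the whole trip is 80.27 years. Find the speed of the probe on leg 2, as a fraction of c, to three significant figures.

β = 0.946

Leg 1: γ = 1/√(1 − 0.8239²) = 1/√0.3212 = 1.764; τ_1 = 13.63/1.764 = 7.725 years.
Leg 2: speed unknown; τ_2 = 67.58/γ_2.
Leg 3: γ = 1/√(1 − 0.708²) = 1/√0.4987 = 1.416; τ_3 = 71.71/1.416 = 50.64 years.
Total proper time: 7.725 + τ_2 + 50.64 = 80.27, so τ_2 = 80.27 − 58.37 = 21.90 years.
γ_2 = 67.58/21.90 = 3.085; β = √(1 − 1/γ²) = √0.8950.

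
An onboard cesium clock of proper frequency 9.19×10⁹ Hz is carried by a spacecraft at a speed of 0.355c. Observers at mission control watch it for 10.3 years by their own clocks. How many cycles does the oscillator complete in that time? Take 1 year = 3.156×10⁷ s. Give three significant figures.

γ = 1/√(1 − 0.355²) = 1/√0.8740 = 1.070
During 10.3 years of lab time, the oscillator's proper time advances by τ = Δt/γ = 10.3/1.070 = 9.629 years = 3.039×10⁸ s.
N = f × τ = 9.19×10⁹ × 3.039×10⁸ = 2.793×10¹⁸.

N = 2.79×10¹⁸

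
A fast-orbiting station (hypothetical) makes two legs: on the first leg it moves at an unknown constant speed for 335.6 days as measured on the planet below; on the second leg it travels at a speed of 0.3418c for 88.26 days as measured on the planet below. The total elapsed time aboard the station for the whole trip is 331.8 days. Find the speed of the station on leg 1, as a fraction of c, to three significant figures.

β = 0.671

Leg 1: speed unknown; τ_1 = 335.6/γ_1.
Leg 2: γ = 1/√(1 − 0.3418²) = 1/√0.8832 = 1.064; τ_2 = 88.26/1.064 = 82.94 days.
Total proper time: τ_1 + 82.94 = 331.8, so τ_1 = 331.8 − 82.94 = 248.9 days.
γ_1 = 335.6/248.9 = 1.349; β = √(1 − 1/γ²) = √0.4501.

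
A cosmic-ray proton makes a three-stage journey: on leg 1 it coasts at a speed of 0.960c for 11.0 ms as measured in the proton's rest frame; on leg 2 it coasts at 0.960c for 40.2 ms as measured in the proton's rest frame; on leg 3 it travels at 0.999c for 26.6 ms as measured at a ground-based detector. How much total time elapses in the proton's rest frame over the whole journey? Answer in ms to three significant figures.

τ = 52.4 ms

Leg 1: 11.0 ms is already measured in the proton's rest frame.
Leg 2: 40.2 ms is already measured in the proton's rest frame.
Leg 3: γ = 1/√(1 − 0.999²) = 1/√0.001999 = 22.37; τ_3 = 26.6/22.37 = 1.189 ms.
Total: 11.00 + 40.20 + 1.189 ms.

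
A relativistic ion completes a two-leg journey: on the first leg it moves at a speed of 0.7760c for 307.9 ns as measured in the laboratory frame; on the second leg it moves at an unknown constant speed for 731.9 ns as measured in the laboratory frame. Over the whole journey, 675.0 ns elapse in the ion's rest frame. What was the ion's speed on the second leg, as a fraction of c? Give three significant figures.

β = 0.754

Leg 1: γ = 1/√(1 − 0.7760²) = 1/√0.3978 = 1.585; τ_1 = 307.9/1.585 = 194.2 ns.
Leg 2: speed unknown; τ_2 = 731.9/γ_2.
Total proper time: 194.2 + τ_2 = 675.0, so τ_2 = 675.0 − 194.2 = 480.8 ns.
γ_2 = 731.9/480.8 = 1.522; β = √(1 − 1/γ²) = √0.5685.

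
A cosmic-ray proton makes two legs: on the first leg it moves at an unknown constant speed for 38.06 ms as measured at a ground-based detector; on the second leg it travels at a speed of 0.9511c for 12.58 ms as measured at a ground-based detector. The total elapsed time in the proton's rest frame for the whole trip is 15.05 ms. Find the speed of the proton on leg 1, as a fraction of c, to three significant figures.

Leg 1: speed unknown; τ_1 = 38.06/γ_1.
Leg 2: γ = 1/√(1 − 0.9511²) = 1/√0.09541 = 3.237; τ_2 = 12.58/3.237 = 3.886 ms.
Total proper time: τ_1 + 3.886 = 15.05, so τ_1 = 15.05 − 3.886 = 11.16 ms.
γ_1 = 38.06/11.16 = 3.409; β = √(1 − 1/γ²) = √0.9140.

β = 0.956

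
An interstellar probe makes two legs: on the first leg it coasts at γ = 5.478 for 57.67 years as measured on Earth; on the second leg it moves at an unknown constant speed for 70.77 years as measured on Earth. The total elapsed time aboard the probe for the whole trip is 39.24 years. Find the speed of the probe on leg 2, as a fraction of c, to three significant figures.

Leg 1: γ = 5.478; τ_1 = 57.67/5.478 = 10.53 years.
Leg 2: speed unknown; τ_2 = 70.77/γ_2.
Total proper time: 10.53 + τ_2 = 39.24, so τ_2 = 39.24 − 10.53 = 28.71 years.
γ_2 = 70.77/28.71 = 2.465; β = √(1 − 1/γ²) = √0.8354.

β = 0.914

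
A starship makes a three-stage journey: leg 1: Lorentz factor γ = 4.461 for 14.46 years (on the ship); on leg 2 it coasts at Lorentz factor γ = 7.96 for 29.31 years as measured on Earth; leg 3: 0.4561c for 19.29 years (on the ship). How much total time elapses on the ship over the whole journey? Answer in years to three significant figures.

τ = 37.4 years

Leg 1: 14.46 years is already measured on the ship.
Leg 2: γ = 7.96; τ_2 = 29.31/7.960 = 3.682 years.
Leg 3: 19.29 years is already measured on the ship.
Total: 14.46 + 3.682 + 19.29 years.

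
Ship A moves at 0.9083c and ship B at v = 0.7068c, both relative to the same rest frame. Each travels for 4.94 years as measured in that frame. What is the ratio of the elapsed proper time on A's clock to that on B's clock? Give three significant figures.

τ_A/τ_B = 0.591

A: γ = 1/√(1 − 0.9083²) = 1/√0.1750 = 2.391. B: γ = 1/√(1 − 0.7068²) = 1/√0.5004 = 1.414.
τ_A/τ_B = γ_B/γ_A = 1.414/2.391 = 0.5913, so τ_A/τ_B = 0.5913.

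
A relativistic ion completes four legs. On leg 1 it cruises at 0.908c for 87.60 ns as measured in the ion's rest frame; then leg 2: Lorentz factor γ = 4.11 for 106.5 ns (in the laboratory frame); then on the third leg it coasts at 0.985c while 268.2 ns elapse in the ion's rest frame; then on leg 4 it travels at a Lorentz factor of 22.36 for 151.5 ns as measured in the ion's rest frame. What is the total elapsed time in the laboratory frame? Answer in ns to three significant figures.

Δt = 5260 ns

Leg 1: γ = 1/√(1 − 0.908²) = 1/√0.1755 = 2.387; Δt_1 = 2.387 × 87.60 = 209.1 ns.
Leg 2: 106.5 ns is already measured in the laboratory frame.
Leg 3: γ = 1/√(1 − 0.985²) = 1/√0.02977 = 5.795; Δt_3 = 5.795 × 268.2 = 1554 ns.
Leg 4: γ = 22.36; Δt_4 = 22.36 × 151.5 = 3388 ns.
Total: 209.1 + 106.5 + 1554 + 3388 ns.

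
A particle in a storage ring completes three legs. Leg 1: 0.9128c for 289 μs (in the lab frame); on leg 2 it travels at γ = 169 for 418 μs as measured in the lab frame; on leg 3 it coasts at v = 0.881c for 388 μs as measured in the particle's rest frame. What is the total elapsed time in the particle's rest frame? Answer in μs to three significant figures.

τ = 509 μs

Leg 1: γ = 1/√(1 − 0.9128²) = 1/√0.1668 = 2.449; τ_1 = 289/2.449 = 118.0 μs.
Leg 2: γ = 169; τ_2 = 418/169.0 = 2.473 μs.
Leg 3: 388 μs is already measured in the particle's rest frame.
Total: 118.0 + 2.473 + 388.0 μs.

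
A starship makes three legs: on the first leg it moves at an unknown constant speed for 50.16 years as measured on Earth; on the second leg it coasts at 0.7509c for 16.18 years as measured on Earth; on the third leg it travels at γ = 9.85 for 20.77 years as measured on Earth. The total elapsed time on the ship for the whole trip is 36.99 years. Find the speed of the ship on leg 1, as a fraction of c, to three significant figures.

Leg 1: speed unknown; τ_1 = 50.16/γ_1.
Leg 2: γ = 1/√(1 − 0.7509²) = 1/√0.4361 = 1.514; τ_2 = 16.18/1.514 = 10.69 years.
Leg 3: γ = 9.85; τ_3 = 20.77/9.850 = 2.109 years.
Total proper time: τ_1 + 10.69 + 2.109 = 36.99, so τ_1 = 36.99 − 12.79 = 24.20 years.
γ_1 = 50.16/24.20 = 2.073; β = √(1 − 1/γ²) = √0.7673.

β = 0.876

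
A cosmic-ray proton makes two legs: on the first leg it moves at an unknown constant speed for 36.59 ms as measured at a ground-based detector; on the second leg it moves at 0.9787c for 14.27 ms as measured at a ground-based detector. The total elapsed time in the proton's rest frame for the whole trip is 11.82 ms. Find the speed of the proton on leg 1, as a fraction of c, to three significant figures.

Leg 1: speed unknown; τ_1 = 36.59/γ_1.
Leg 2: γ = 1/√(1 − 0.9787²) = 1/√0.04215 = 4.871; τ_2 = 14.27/4.871 = 2.930 ms.
Total proper time: τ_1 + 2.930 = 11.82, so τ_1 = 11.82 − 2.930 = 8.890 ms.
γ_1 = 36.59/8.890 = 4.116; β = √(1 − 1/γ²) = √0.9410.

β = 0.970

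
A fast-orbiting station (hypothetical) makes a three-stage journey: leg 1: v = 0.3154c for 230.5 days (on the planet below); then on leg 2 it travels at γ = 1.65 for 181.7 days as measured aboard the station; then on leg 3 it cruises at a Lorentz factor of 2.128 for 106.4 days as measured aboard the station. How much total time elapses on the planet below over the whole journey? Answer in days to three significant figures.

Δt = 757 days

Leg 1: 230.5 days is already measured on the planet below.
Leg 2: γ = 1.65; Δt_2 = 1.650 × 181.7 = 299.8 days.
Leg 3: γ = 2.128; Δt_3 = 2.128 × 106.4 = 226.4 days.
Total: 230.5 + 299.8 + 226.4 days.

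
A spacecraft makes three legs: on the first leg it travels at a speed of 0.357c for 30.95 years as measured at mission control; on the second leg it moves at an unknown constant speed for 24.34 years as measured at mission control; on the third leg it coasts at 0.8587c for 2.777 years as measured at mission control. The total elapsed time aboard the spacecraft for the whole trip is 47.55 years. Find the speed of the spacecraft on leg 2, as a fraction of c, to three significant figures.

Leg 1: γ = 1/√(1 − 0.357²) = 1/√0.8726 = 1.071; τ_1 = 30.95/1.071 = 28.91 years.
Leg 2: speed unknown; τ_2 = 24.34/γ_2.
Leg 3: γ = 1/√(1 − 0.8587²) = 1/√0.2626 = 1.951; τ_3 = 2.777/1.951 = 1.423 years.
Total proper time: 28.91 + τ_2 + 1.423 = 47.55, so τ_2 = 47.55 − 30.33 = 17.22 years.
γ_2 = 24.34/17.22 = 1.414; β = √(1 − 1/γ²) = √0.4997.

β = 0.707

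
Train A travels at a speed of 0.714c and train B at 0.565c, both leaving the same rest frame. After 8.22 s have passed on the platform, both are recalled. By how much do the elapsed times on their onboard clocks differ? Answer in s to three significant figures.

A: γ = 1/√(1 − 0.714²) = 1/√0.4902 = 1.428; τ_A = 8.22/1.428 = 5.755 s.
B: γ = 1/√(1 − 0.565²) = 1/√0.6808 = 1.212; τ_B = 8.22/1.212 = 6.782 s.

|τ_A − τ_B| = 1.03 s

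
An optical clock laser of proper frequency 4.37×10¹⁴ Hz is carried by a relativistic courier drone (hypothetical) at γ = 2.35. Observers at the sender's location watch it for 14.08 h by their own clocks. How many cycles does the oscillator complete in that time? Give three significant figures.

γ = 2.35
During 14.08 h of lab time, the oscillator's proper time advances by τ = Δt/γ = 14.08/2.350 = 5.991 h = 2.157×10⁴ s.
N = f × τ = 4.37×10¹⁴ × 2.157×10⁴ = 9.426×10¹⁸.

N = 9.43×10¹⁸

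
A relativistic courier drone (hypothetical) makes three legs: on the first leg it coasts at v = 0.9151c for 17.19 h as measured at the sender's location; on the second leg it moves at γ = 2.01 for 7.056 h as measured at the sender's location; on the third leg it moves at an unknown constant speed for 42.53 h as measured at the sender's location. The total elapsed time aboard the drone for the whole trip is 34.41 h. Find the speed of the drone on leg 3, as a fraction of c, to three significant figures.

β = 0.826

Leg 1: γ = 1/√(1 − 0.9151²) = 1/√0.1626 = 2.480; τ_1 = 17.19/2.480 = 6.931 h.
Leg 2: γ = 2.01; τ_2 = 7.056/2.010 = 3.510 h.
Leg 3: speed unknown; τ_3 = 42.53/γ_3.
Total proper time: 6.931 + 3.510 + τ_3 = 34.41, so τ_3 = 34.41 − 10.44 = 23.97 h.
γ_3 = 42.53/23.97 = 1.774; β = √(1 − 1/γ²) = √0.6824.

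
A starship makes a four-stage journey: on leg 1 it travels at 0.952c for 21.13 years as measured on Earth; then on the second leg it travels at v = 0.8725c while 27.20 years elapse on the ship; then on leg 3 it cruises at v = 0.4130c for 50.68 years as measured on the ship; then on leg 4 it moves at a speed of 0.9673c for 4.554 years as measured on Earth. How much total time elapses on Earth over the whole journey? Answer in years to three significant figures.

Δt = 137 years

Leg 1: 21.13 years is already measured on Earth.
Leg 2: γ = 1/√(1 − 0.8725²) = 1/√0.2387 = 2.047; Δt_2 = 2.047 × 27.20 = 55.67 years.
Leg 3: γ = 1/√(1 − 0.4130²) = 1/√0.8294 = 1.098; Δt_3 = 1.098 × 50.68 = 55.65 years.
Leg 4: 4.554 years is already measured on Earth.
Total: 21.13 + 55.67 + 55.65 + 4.554 years.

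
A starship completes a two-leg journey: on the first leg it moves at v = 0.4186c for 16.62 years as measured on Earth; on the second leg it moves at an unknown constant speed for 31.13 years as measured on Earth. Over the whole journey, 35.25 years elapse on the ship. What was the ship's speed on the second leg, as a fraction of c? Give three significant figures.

β = 0.762

Leg 1: γ = 1/√(1 − 0.4186²) = 1/√0.8248 = 1.101; τ_1 = 16.62/1.101 = 15.09 years.
Leg 2: speed unknown; τ_2 = 31.13/γ_2.
Total proper time: 15.09 + τ_2 = 35.25, so τ_2 = 35.25 − 15.09 = 20.16 years.
γ_2 = 31.13/20.16 = 1.544; β = √(1 − 1/γ²) = √0.5808.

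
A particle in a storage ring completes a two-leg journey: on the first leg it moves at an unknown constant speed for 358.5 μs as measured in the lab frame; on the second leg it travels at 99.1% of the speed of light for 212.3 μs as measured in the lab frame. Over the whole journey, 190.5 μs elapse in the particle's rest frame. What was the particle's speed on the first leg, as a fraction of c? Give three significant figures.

Leg 1: speed unknown; τ_1 = 358.5/γ_1.
Leg 2: β = 0.991; γ = 1/√(1 − 0.991²) = 1/√0.01792 = 7.470; τ_2 = 212.3/7.470 = 28.42 μs.
Total proper time: τ_1 + 28.42 = 190.5, so τ_1 = 190.5 − 28.42 = 162.1 μs.
γ_1 = 358.5/162.1 = 2.212; β = √(1 − 1/γ²) = √0.7956.

β = 0.892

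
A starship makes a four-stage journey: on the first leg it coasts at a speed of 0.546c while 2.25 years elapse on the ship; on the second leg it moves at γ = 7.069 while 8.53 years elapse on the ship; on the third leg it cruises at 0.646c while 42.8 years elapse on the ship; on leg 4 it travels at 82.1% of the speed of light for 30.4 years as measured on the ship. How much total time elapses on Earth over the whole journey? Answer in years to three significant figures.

Δt = 172 years

Leg 1: γ = 1/√(1 − 0.546²) = 1/√0.7019 = 1.194; Δt_1 = 1.194 × 2.25 = 2.686 years.
Leg 2: γ = 7.069; Δt_2 = 7.069 × 8.53 = 60.30 years.
Leg 3: γ = 1/√(1 − 0.646²) = 1/√0.5827 = 1.310; Δt_3 = 1.310 × 42.8 = 56.07 years.
Leg 4: β = 0.821; γ = 1/√(1 − 0.821²) = 1/√0.3260 = 1.752; Δt_4 = 1.752 × 30.4 = 53.25 years.
Total: 2.686 + 60.30 + 56.07 + 53.25 years.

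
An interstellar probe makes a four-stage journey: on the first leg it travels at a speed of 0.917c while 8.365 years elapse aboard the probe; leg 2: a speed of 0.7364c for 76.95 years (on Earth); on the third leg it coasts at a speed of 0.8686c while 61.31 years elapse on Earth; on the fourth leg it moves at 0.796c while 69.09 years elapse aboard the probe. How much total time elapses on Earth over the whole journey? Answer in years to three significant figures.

Leg 1: γ = 1/√(1 − 0.917²) = 1/√0.1591 = 2.507; Δt_1 = 2.507 × 8.365 = 20.97 years.
Leg 2: 76.95 years is already measured on Earth.
Leg 3: 61.31 years is already measured on Earth.
Leg 4: γ = 1/√(1 − 0.796²) = 1/√0.3664 = 1.652; Δt_4 = 1.652 × 69.09 = 114.1 years.
Total: 20.97 + 76.95 + 61.31 + 114.1 years.

Δt = 273 years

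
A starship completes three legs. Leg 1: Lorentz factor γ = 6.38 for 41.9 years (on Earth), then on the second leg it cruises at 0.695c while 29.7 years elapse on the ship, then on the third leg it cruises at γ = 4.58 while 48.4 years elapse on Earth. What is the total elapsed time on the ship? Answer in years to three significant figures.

Leg 1: γ = 6.38; τ_1 = 41.9/6.380 = 6.567 years.
Leg 2: 29.7 years is already measured on the ship.
Leg 3: γ = 4.58; τ_3 = 48.4/4.580 = 10.57 years.
Total: 6.567 + 29.70 + 10.57 years.

τ = 46.8 years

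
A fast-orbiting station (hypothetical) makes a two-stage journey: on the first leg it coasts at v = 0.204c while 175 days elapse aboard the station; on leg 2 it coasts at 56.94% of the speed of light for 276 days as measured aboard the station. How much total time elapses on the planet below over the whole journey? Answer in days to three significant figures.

Leg 1: γ = 1/√(1 − 0.204²) = 1/√0.9584 = 1.021; Δt_1 = 1.021 × 175 = 178.8 days.
Leg 2: β = 0.5694; γ = 1/√(1 − 0.5694²) = 1/√0.6758 = 1.216; Δt_2 = 1.216 × 276 = 335.7 days.
Total: 178.8 + 335.7 days.

Δt = 515 days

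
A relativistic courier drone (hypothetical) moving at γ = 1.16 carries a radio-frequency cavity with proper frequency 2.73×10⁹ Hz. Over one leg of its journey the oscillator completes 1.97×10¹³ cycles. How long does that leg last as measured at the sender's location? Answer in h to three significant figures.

Δt = 2.33 h

γ = 1.16
Proper time for N cycles: τ = N/f = 1.97×10¹³/(2.73×10⁹) = 7.216×10³ s = 2.004 h.
Lab-frame duration Δt = γτ = 1.160 × 2.004 = 2.325 h.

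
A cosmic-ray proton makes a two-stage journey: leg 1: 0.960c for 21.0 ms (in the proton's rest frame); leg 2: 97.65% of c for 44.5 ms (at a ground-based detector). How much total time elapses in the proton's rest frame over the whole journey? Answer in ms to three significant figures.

τ = 30.6 ms

Leg 1: 21.0 ms is already measured in the proton's rest frame.
Leg 2: β = 0.9765; γ = 1/√(1 − 0.9765²) = 1/√0.04645 = 4.640; τ_2 = 44.5/4.640 = 9.591 ms.
Total: 21.00 + 9.591 ms.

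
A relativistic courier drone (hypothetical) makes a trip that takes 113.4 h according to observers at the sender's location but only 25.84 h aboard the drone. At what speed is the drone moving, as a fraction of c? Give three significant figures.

The proper time is measured aboard the drone (both events occur at the drone's location); Δt is measured at the sender's location. γ = Δt/τ = 113.4/25.84 = 4.389.
β = √(1 − 1/γ²) = √(1 − 0.05192) = √0.9481

β = 0.974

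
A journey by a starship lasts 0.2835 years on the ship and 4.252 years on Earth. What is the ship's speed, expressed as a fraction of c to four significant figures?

v = 0.9978c

The proper time is measured on the ship (both events occur at the ship's location); Δt is measured on Earth. γ = Δt/τ = 4.252/0.2835 = 15.00.
β = √(1 − 1/γ²) = √(1 − 0.004445) = √0.9956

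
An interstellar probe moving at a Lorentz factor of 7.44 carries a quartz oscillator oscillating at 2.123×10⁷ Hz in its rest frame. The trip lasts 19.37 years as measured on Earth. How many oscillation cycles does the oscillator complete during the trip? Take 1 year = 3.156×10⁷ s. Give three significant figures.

γ = 7.44
The oscillator's own cycle count is N = f × τ where τ is the proper time aboard the probe. τ = Δt/γ = 19.37/7.440 = 2.603 years = 8.217×10⁷ s.
N = 2.123×10⁷ × 8.217×10⁷ = 1.744×10¹⁵.

N = 1.74×10¹⁵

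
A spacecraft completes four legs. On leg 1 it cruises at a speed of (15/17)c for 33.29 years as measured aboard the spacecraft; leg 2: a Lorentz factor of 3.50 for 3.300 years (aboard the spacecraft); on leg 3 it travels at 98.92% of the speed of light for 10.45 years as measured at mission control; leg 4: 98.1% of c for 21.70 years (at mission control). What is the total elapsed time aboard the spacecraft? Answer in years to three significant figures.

Leg 1: 33.29 years is already measured aboard the spacecraft.
Leg 2: 3.300 years is already measured aboard the spacecraft.
Leg 3: β = 0.9892; γ = 1/√(1 − 0.9892²) = 1/√0.02148 = 6.823; τ_3 = 10.45/6.823 = 1.532 years.
Leg 4: β = 0.981; γ = 1/√(1 − 0.981²) = 1/√0.03764 = 5.154; τ_4 = 21.70/5.154 = 4.210 years.
Total: 33.29 + 3.300 + 1.532 + 4.210 years.

τ = 42.3 years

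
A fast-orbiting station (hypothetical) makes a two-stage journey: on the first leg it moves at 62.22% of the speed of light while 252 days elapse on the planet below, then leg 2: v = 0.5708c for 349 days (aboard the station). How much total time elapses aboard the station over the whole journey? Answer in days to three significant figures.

Leg 1: β = 0.6222; γ = 1/√(1 − 0.6222²) = 1/√0.6129 = 1.277; τ_1 = 252/1.277 = 197.3 days.
Leg 2: 349 days is already measured aboard the station.
Total: 197.3 + 349.0 days.

τ = 546 days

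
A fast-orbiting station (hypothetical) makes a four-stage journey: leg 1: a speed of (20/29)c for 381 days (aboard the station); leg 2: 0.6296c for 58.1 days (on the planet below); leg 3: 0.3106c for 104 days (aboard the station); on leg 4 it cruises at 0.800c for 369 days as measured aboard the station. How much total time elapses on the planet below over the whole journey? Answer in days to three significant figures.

Δt = 1310 days

Leg 1: γ = 1/√(1 − (20/29)²) = 29/21 ≈ 1.381; Δt_1 = 1.381 × 381 = 526.1 days.
Leg 2: 58.1 days is already measured on the planet below.
Leg 3: γ = 1/√(1 − 0.3106²) = 1/√0.9035 = 1.052; Δt_3 = 1.052 × 104 = 109.4 days.
Leg 4: γ = 1/√(1 − 0.800²) = 5/3 ≈ 1.667; Δt_4 = 1.667 × 369 = 615.0 days.
Total: 526.1 + 58.10 + 109.4 + 615.0 days.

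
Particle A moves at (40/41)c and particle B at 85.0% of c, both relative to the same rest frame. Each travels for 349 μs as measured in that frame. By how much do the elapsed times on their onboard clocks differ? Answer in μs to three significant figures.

|τ_A − τ_B| = 107 μs

A: γ = 1/√(1 − (40/41)²) = 41/9 ≈ 4.556; τ_A = 349/4.556 = 76.61 μs.
B: β = 0.850; γ = 1/√(1 − 0.850²) = 1/√0.2775 = 1.898; τ_B = 349/1.898 = 183.8 μs.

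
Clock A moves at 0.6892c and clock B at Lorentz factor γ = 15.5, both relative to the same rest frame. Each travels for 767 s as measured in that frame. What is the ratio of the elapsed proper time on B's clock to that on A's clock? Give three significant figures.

A: γ = 1/√(1 − 0.6892²) = 1/√0.5250 = 1.380. B: γ = 15.5.
τ_A/τ_B = γ_B/γ_A = 15.50/1.380 = 11.23, so τ_B/τ_A = 0.08904.

τ_B/τ_A = 0.0890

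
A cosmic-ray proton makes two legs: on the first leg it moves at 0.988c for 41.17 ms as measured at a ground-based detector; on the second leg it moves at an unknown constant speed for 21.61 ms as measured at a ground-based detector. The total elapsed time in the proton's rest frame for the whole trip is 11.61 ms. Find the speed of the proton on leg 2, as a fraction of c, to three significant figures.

Leg 1: γ = 1/√(1 − 0.988²) = 1/√0.02386 = 6.474; τ_1 = 41.17/6.474 = 6.359 ms.
Leg 2: speed unknown; τ_2 = 21.61/γ_2.
Total proper time: 6.359 + τ_2 = 11.61, so τ_2 = 11.61 − 6.359 = 5.251 ms.
γ_2 = 21.61/5.251 = 4.115; β = √(1 − 1/γ²) = √0.9410.

β = 0.970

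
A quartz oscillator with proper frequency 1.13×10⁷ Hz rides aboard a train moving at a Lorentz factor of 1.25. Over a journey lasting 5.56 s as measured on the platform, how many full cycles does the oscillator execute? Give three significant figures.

γ = 1.25
The oscillator's own cycle count is N = f × τ where τ is the proper time on the train. τ = Δt/γ = 5.56/1.250 = 4.448 s = 4.448×10⁰ s.
N = 1.13×10⁷ × 4.448×10⁰ = 5.026×10⁷.

N = 5.03×10⁷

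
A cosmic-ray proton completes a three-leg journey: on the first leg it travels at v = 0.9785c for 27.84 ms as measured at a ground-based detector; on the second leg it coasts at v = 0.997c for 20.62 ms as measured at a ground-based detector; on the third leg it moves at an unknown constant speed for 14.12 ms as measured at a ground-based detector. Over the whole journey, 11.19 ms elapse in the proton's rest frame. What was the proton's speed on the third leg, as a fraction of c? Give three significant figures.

Leg 1: γ = 1/√(1 − 0.9785²) = 1/√0.04254 = 4.849; τ_1 = 27.84/4.849 = 5.742 ms.
Leg 2: γ = 1/√(1 − 0.997²) = 1/√0.005991 = 12.92; τ_2 = 20.62/12.92 = 1.596 ms.
Leg 3: speed unknown; τ_3 = 14.12/γ_3.
Total proper time: 5.742 + 1.596 + τ_3 = 11.19, so τ_3 = 11.19 − 7.338 = 3.852 ms.
γ_3 = 14.12/3.852 = 3.666; β = √(1 − 1/γ²) = √0.9256.

β = 0.962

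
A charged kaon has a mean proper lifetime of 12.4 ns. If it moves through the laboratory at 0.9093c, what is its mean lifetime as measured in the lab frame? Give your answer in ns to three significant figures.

Δt = 29.8 ns

γ = 1/√(1 − 0.9093²) = 1/√0.1732 = 2.403
The rest-frame lifetime is the proper time; the lab measures the dilated interval Δt = γτ₀ = 2.403 × 12.4 ns.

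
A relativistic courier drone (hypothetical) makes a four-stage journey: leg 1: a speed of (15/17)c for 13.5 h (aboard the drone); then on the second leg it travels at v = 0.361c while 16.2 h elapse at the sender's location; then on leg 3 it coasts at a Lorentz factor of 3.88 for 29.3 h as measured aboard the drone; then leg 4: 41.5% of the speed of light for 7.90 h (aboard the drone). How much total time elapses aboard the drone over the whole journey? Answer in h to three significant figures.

Leg 1: 13.5 h is already measured aboard the drone.
Leg 2: γ = 1/√(1 − 0.361²) = 1/√0.8697 = 1.072; τ_2 = 16.2/1.072 = 15.11 h.
Leg 3: 29.3 h is already measured aboard the drone.
Leg 4: 7.90 h is already measured aboard the drone.
Total: 13.50 + 15.11 + 29.30 + 7.900 h.

τ = 65.8 h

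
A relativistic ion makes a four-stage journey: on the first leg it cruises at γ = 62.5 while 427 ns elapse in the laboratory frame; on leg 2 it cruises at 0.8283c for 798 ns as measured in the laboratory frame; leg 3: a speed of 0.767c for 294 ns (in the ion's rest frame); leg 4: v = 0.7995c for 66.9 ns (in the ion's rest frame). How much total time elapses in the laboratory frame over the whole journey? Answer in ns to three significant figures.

Δt = 1790 ns

Leg 1: 427 ns is already measured in the laboratory frame.
Leg 2: 798 ns is already measured in the laboratory frame.
Leg 3: γ = 1/√(1 − 0.767²) = 1/√0.4117 = 1.558; Δt_3 = 1.558 × 294 = 458.2 ns.
Leg 4: γ = 1/√(1 − 0.7995²) = 1/√0.3608 = 1.665; Δt_4 = 1.665 × 66.9 = 111.4 ns.
Total: 427.0 + 798.0 + 458.2 + 111.4 ns.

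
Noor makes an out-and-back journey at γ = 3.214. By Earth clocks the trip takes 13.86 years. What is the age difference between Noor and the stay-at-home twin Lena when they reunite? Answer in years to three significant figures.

γ = 3.214
Noor's elapsed proper time: τ = 13.86/3.214 = 4.312 years.
Age gap = Δt − τ = 13.86 − 4.312 years.

Δt − τ = 9.55 years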